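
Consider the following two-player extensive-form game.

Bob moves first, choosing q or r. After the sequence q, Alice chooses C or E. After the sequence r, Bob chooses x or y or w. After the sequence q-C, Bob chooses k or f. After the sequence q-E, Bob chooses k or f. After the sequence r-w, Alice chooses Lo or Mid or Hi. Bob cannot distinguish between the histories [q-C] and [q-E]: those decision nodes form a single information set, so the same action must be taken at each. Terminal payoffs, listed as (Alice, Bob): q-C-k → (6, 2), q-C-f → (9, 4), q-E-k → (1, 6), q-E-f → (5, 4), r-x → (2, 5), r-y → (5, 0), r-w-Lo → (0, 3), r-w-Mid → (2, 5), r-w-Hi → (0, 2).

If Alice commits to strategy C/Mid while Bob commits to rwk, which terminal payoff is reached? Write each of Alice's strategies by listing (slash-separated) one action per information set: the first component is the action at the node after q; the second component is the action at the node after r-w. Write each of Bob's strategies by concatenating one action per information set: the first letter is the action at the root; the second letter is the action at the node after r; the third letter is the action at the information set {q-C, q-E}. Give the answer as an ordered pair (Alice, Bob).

Trace the play path from the root:
  Bob plays r
  Bob plays w at [r]
  Alice plays Mid at [r-w]
→ terminal payoff (2, 5).
(Alice's choice at the node after q is never reached on this path, so it doesn't affect the outcome.)

(2, 5)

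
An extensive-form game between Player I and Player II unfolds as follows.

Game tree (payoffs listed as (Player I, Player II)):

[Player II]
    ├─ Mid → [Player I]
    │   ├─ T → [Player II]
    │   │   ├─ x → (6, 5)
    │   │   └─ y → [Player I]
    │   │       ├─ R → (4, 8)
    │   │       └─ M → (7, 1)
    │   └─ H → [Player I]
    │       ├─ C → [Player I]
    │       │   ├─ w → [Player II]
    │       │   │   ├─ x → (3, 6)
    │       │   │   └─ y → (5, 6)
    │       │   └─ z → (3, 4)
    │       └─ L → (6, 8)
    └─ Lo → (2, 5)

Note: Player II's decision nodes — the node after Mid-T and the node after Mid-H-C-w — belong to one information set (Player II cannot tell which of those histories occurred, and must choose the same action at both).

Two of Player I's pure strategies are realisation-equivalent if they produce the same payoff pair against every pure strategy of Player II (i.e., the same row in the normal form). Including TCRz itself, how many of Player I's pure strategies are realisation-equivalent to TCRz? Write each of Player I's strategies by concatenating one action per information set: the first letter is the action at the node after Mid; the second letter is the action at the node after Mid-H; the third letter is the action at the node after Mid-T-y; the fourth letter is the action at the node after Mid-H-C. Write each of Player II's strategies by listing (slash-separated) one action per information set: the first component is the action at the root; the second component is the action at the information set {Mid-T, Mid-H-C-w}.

4

Row for TCRz (columns Mid/x, Mid/y, Lo/x, Lo/y): (6,5) (4,8) (2,5) (2,5).
Under TCRz, Player I's choice at the node after Mid-H and at the node after Mid-H-C can never be reached regardless of what Player II does, so varying those choices leaves every outcome unchanged.
Holding the reachable choices fixed and varying the unreachable ones freely already gives 2 × 2 = 4 equivalent strategies.
No other strategy reproduces this row, so those 4 are the full class: TCRw, TCRz, TLRw, TLRz.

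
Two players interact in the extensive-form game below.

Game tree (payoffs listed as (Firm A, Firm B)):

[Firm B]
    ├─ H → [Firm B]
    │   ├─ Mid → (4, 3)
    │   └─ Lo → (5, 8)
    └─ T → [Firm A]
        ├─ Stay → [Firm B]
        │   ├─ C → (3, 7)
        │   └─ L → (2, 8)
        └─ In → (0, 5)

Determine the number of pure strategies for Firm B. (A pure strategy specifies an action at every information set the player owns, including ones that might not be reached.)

8

Firm B owns the root with actions {H, T} — two choices.
Firm B owns the node after H with actions {Mid, Lo} — two choices.
Firm B owns the node after T-Stay with actions {C, L} — two choices.
A pure strategy fixes one action at each information set independently, so the count is the product 2 × 2 × 2 = 8.
(For reference, Firm A has 2 pure strategies, giving a 8×2 normal-form matrix.)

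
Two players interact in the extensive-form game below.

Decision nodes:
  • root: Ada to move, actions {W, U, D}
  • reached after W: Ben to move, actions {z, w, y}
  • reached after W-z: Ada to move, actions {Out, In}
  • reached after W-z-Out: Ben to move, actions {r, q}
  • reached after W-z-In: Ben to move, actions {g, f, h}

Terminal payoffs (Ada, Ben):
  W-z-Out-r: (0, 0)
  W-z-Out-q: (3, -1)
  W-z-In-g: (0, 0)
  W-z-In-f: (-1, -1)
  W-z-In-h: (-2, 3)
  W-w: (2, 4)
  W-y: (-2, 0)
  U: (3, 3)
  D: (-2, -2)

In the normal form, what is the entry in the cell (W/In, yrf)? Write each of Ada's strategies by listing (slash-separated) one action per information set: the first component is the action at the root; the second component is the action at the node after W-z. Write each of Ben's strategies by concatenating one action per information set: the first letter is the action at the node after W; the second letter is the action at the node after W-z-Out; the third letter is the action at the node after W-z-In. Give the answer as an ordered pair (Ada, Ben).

Trace the play path from the root:
  Ada plays W
  Ben plays y at [W]
→ terminal payoff (-2, 0).
(Ada's choice at the node after W-z is never reached on this path, so it doesn't affect the outcome.)

(-2, 0)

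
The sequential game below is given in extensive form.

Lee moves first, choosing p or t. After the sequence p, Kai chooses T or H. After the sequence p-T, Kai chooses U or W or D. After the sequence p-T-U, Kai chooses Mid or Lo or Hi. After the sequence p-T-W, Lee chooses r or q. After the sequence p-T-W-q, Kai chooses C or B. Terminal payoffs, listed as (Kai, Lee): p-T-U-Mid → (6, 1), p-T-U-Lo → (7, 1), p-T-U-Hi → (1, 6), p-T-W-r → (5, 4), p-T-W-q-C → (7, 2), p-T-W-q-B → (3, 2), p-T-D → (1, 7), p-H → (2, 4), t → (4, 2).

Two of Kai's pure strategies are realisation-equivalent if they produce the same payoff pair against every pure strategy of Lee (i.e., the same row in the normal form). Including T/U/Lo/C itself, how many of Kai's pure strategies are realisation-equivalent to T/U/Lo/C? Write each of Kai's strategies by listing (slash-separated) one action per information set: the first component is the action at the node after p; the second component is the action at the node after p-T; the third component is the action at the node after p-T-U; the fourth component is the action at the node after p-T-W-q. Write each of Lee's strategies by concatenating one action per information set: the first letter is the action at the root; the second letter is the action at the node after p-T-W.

Row for T/U/Lo/C (columns pr, pq, tr, tq): (7,1) (7,1) (4,2) (4,2).
Under T/U/Lo/C, Kai's choice at the node after p-T-W-q can never be reached regardless of what Lee does, so varying those choices leaves every outcome unchanged.
Holding the reachable choices fixed and varying the unreachable one freely already gives 2 equivalent strategies.
No other strategy reproduces this row, so those 2 are the full class: T/U/Lo/C, T/U/Lo/B.

2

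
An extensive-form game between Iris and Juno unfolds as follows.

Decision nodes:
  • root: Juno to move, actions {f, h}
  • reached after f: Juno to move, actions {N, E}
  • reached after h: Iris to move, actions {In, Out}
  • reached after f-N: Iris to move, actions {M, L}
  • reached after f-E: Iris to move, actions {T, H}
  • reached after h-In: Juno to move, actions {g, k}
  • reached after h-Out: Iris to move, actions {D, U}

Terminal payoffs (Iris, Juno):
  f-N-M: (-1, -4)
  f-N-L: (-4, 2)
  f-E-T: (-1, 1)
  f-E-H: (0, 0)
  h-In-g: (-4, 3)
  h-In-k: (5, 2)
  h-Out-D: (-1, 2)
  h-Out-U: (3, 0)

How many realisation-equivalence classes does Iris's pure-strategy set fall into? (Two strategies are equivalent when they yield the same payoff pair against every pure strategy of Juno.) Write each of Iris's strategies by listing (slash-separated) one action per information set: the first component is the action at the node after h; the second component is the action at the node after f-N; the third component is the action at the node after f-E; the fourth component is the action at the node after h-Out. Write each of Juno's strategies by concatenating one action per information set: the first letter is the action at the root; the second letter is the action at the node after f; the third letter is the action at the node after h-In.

12

Iris has 16 pure strategies: In/M/T/D, In/M/T/U, In/M/H/D, In/M/H/U, In/L/T/D, In/L/T/U, In/L/H/D, In/L/H/U, Out/M/T/D, Out/M/T/U, Out/M/H/D, Out/M/H/U, Out/L/T/D, Out/L/T/U, Out/L/H/D, Out/L/H/U. Columns: fNg, fNk, fEg, fEk, hNg, hNk, hEg, hEk.
{In/M/T/D, In/M/T/U} → row (-1,-4) (-1,-4) (-1,1) (-1,1) (-4,3) (5,2) (-4,3) (5,2)
{In/M/H/D, In/M/H/U} → row (-1,-4) (-1,-4) (0,0) (0,0) (-4,3) (5,2) (-4,3) (5,2)
{In/L/T/D, In/L/T/U} → row (-4,2) (-4,2) (-1,1) (-1,1) (-4,3) (5,2) (-4,3) (5,2)
{In/L/H/D, In/L/H/U} → row (-4,2) (-4,2) (0,0) (0,0) (-4,3) (5,2) (-4,3) (5,2)
{Out/M/T/D} → row (-1,-4) (-1,-4) (-1,1) (-1,1) (-1,2) (-1,2) (-1,2) (-1,2)
{Out/M/T/U} → row (-1,-4) (-1,-4) (-1,1) (-1,1) (3,0) (3,0) (3,0) (3,0)
{Out/M/H/D} → row (-1,-4) (-1,-4) (0,0) (0,0) (-1,2) (-1,2) (-1,2) (-1,2)
{Out/M/H/U} → row (-1,-4) (-1,-4) (0,0) (0,0) (3,0) (3,0) (3,0) (3,0)
{Out/L/T/D} → row (-4,2) (-4,2) (-1,1) (-1,1) (-1,2) (-1,2) (-1,2) (-1,2)
{Out/L/T/U} → row (-4,2) (-4,2) (-1,1) (-1,1) (3,0) (3,0) (3,0) (3,0)
{Out/L/H/D} → row (-4,2) (-4,2) (0,0) (0,0) (-1,2) (-1,2) (-1,2) (-1,2)
{Out/L/H/U} → row (-4,2) (-4,2) (0,0) (0,0) (3,0) (3,0) (3,0) (3,0)
That's 12 distinct rows out of 16 strategies.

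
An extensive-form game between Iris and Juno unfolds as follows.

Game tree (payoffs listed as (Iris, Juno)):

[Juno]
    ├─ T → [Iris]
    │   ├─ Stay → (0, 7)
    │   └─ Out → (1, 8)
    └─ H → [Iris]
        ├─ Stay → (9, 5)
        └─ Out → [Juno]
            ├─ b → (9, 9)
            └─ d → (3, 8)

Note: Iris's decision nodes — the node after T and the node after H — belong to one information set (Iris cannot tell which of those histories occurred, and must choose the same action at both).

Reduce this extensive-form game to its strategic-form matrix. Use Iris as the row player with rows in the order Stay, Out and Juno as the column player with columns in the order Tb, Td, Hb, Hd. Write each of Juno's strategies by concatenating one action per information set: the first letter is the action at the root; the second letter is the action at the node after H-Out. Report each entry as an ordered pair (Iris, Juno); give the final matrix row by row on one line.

Stay: (0,7) (0,7) (9,5) (9,5) | Out: (1,8) (1,8) (9,9) (3,8)

           Tb       Td       Hb       Hd
Stay    (0,7)    (0,7)    (9,5)    (9,5)
 Out    (1,8)    (1,8)    (9,9)    (3,8)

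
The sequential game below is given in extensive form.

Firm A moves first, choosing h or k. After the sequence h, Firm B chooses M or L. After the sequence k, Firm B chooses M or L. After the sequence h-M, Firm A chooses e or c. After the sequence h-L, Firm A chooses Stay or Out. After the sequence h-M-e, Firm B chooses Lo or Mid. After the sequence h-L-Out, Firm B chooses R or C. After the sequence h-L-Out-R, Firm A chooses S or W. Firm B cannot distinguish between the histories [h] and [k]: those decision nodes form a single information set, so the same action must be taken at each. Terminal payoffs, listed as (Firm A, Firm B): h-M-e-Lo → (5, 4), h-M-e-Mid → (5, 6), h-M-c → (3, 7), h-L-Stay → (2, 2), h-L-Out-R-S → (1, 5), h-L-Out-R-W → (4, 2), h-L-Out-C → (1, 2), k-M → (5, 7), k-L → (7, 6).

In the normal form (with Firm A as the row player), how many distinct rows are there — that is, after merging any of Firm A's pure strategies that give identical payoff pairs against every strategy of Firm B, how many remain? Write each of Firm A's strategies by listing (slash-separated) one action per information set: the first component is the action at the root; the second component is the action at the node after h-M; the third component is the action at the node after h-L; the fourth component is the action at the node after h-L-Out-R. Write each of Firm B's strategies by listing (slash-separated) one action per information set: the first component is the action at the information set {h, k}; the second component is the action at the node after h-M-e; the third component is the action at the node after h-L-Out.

7

Firm A has 16 pure strategies: h/e/Stay/S, h/e/Stay/W, h/e/Out/S, h/e/Out/W, h/c/Stay/S, h/c/Stay/W, h/c/Out/S, h/c/Out/W, k/e/Stay/S, k/e/Stay/W, k/e/Out/S, k/e/Out/W, k/c/Stay/S, k/c/Stay/W, k/c/Out/S, k/c/Out/W. Columns: M/Lo/R, M/Lo/C, M/Mid/R, M/Mid/C, L/Lo/R, L/Lo/C, L/Mid/R, L/Mid/C.
{h/e/Stay/S, h/e/Stay/W} → row (5,4) (5,4) (5,6) (5,6) (2,2) (2,2) (2,2) (2,2)
{h/e/Out/S} → row (5,4) (5,4) (5,6) (5,6) (1,5) (1,2) (1,5) (1,2)
{h/e/Out/W} → row (5,4) (5,4) (5,6) (5,6) (4,2) (1,2) (4,2) (1,2)
{h/c/Stay/S, h/c/Stay/W} → row (3,7) (3,7) (3,7) (3,7) (2,2) (2,2) (2,2) (2,2)
{h/c/Out/S} → row (3,7) (3,7) (3,7) (3,7) (1,5) (1,2) (1,5) (1,2)
{h/c/Out/W} → row (3,7) (3,7) (3,7) (3,7) (4,2) (1,2) (4,2) (1,2)
{k/e/Stay/S, k/e/Stay/W, k/e/Out/S, k/e/Out/W, k/c/Stay/S, k/c/Stay/W, k/c/Out/S, k/c/Out/W} → row (5,7) (5,7) (5,7) (5,7) (7,6) (7,6) (7,6) (7,6)
That's 7 distinct rows out of 16 strategies.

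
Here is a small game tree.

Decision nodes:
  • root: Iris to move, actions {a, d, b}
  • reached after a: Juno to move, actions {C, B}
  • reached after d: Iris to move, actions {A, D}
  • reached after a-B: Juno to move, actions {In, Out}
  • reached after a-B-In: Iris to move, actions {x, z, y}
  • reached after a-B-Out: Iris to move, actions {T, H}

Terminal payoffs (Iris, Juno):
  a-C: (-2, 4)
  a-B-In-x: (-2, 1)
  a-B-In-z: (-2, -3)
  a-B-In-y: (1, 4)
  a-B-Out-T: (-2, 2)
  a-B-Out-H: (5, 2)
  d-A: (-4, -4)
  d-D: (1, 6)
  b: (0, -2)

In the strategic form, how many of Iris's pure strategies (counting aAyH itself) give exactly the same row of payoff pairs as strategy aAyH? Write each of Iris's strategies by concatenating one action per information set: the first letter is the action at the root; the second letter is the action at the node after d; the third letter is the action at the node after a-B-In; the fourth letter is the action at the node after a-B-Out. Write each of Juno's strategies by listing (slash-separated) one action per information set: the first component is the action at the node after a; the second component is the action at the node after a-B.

2

Row for aAyH (columns C/In, C/Out, B/In, B/Out): (-2,4) (-2,4) (1,4) (5,2).
Under aAyH, Iris's choice at the node after d can never be reached regardless of what Juno does, so varying those choices leaves every outcome unchanged.
Holding the reachable choices fixed and varying the unreachable one freely already gives 2 equivalent strategies.
No other strategy reproduces this row, so those 2 are the full class: aAyH, aDyH.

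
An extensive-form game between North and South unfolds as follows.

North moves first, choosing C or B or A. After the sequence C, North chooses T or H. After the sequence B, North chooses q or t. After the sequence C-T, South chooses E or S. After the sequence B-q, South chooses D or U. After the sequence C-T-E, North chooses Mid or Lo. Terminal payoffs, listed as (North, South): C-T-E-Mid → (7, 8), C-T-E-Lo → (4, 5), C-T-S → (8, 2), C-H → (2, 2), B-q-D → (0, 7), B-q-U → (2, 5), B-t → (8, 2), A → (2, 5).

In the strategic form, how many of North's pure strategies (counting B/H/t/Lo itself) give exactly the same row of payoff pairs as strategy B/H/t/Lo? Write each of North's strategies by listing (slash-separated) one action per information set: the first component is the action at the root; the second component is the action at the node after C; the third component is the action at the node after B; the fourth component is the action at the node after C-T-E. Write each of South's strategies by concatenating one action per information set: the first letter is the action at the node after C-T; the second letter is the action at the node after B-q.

4

Row for B/H/t/Lo (columns ED, EU, SD, SU): (8,2) (8,2) (8,2) (8,2).
Under B/H/t/Lo, North's choice at the node after C and at the node after C-T-E can never be reached regardless of what South does, so varying those choices leaves every outcome unchanged.
Holding the reachable choices fixed and varying the unreachable ones freely already gives 2 × 2 = 4 equivalent strategies.
No other strategy reproduces this row, so those 4 are the full class: B/T/t/Mid, B/T/t/Lo, B/H/t/Mid, B/H/t/Lo.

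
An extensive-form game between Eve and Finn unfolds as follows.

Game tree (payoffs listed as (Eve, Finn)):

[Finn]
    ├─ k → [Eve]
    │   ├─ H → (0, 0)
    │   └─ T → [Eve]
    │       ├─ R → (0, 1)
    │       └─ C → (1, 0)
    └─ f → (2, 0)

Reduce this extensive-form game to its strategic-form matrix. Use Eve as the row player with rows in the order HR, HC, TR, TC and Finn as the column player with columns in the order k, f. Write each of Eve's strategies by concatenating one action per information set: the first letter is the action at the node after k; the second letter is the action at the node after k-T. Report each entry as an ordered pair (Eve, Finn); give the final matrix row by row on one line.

Row HR: k→(0,0), f→(2,0)
Row HC: k→(0,0), f→(2,0)
Row TR: k→(0,1), f→(2,0)
Row TC: k→(1,0), f→(2,0)

HR: (0,0) (2,0) | HC: (0,0) (2,0) | TR: (0,1) (2,0) | TC: (1,0) (2,0)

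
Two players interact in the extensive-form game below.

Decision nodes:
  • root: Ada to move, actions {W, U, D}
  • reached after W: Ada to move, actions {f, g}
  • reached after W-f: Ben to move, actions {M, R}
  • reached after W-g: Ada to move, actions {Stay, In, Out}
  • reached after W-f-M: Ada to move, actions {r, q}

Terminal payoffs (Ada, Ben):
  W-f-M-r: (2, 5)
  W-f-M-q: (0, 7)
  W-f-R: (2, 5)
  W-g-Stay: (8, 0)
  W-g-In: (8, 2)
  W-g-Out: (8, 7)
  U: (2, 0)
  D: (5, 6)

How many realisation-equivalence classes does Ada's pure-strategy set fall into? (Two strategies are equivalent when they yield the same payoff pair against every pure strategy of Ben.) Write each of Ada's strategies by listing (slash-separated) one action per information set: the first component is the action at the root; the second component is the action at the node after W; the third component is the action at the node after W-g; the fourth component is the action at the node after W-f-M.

7

Ada has 36 pure strategies: W/f/Stay/r, W/f/Stay/q, W/f/In/r, W/f/In/q, W/f/Out/r, W/f/Out/q, W/g/Stay/r, W/g/Stay/q, W/g/In/r, W/g/In/q, W/g/Out/r, W/g/Out/q, U/f/Stay/r, U/f/Stay/q, U/f/In/r, U/f/In/q, U/f/Out/r, U/f/Out/q, U/g/Stay/r, U/g/Stay/q, U/g/In/r, U/g/In/q, U/g/Out/r, U/g/Out/q, D/f/Stay/r, D/f/Stay/q, D/f/In/r, D/f/In/q, D/f/Out/r, D/f/Out/q, D/g/Stay/r, D/g/Stay/q, D/g/In/r, D/g/In/q, D/g/Out/r, D/g/Out/q. Columns: M, R.
{W/f/Stay/r, W/f/In/r, W/f/Out/r} → row (2,5) (2,5)
{W/f/Stay/q, W/f/In/q, W/f/Out/q} → row (0,7) (2,5)
{W/g/Stay/r, W/g/Stay/q} → row (8,0) (8,0)
{W/g/In/r, W/g/In/q} → row (8,2) (8,2)
{W/g/Out/r, W/g/Out/q} → row (8,7) (8,7)
{U/f/Stay/r, U/f/Stay/q, U/f/In/r, U/f/In/q, U/f/Out/r, U/f/Out/q, U/g/Stay/r, U/g/Stay/q, U/g/In/r, U/g/In/q, U/g/Out/r, U/g/Out/q} → row (2,0) (2,0)
{D/f/Stay/r, D/f/Stay/q, D/f/In/r, D/f/In/q, D/f/Out/r, D/f/Out/q, D/g/Stay/r, D/g/Stay/q, D/g/In/r, D/g/In/q, D/g/Out/r, D/g/Out/q} → row (5,6) (5,6)
That's 7 distinct rows out of 36 strategies.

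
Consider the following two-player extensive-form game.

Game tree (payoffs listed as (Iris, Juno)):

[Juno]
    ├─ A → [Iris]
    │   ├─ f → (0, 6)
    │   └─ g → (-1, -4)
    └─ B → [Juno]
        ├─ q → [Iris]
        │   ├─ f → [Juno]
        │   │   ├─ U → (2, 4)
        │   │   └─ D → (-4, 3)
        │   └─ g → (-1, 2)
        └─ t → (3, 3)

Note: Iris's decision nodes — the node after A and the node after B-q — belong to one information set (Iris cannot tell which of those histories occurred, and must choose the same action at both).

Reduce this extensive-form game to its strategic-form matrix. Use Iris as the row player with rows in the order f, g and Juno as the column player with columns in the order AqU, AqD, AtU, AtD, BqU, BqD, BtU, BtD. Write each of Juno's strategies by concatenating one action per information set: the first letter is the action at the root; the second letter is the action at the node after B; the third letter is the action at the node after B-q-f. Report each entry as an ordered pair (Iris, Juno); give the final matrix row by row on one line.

Row f: AqU→(0,6), AqD→(0,6), AtU→(0,6), AtD→(0,6), BqU→(2,4), BqD→(-4,3), BtU→(3,3), BtD→(3,3)
Row g: AqU→(-1,-4), AqD→(-1,-4), AtU→(-1,-4), AtD→(-1,-4), BqU→(-1,2), BqD→(-1,2), BtU→(3,3), BtD→(3,3)

f: (0,6) (0,6) (0,6) (0,6) (2,4) (-4,3) (3,3) (3,3) | g: (-1,-4) (-1,-4) (-1,-4) (-1,-4) (-1,2) (-1,2) (3,3) (3,3)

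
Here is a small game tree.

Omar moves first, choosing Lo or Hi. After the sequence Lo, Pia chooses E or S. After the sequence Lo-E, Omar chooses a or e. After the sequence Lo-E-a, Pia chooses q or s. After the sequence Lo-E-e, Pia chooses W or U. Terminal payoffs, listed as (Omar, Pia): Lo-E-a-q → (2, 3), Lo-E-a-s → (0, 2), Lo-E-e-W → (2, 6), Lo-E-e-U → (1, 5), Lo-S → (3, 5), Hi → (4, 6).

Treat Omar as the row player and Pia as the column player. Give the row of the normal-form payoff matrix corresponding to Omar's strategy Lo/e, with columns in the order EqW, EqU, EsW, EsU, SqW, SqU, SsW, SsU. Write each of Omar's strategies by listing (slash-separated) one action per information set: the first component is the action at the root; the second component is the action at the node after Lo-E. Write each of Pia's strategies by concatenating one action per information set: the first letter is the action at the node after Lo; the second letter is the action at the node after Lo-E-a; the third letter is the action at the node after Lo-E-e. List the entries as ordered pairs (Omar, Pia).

vs EqW: Omar plays Lo → Pia plays E at [Lo] → Omar plays e at [Lo-E] → Pia plays W at [Lo-E-e] → (2, 6)
vs EqU: Omar plays Lo → Pia plays E at [Lo] → Omar plays e at [Lo-E] → Pia plays U at [Lo-E-e] → (1, 5)
vs EsW: Omar plays Lo → Pia plays E at [Lo] → Omar plays e at [Lo-E] → Pia plays W at [Lo-E-e] → (2, 6)
vs EsU: Omar plays Lo → Pia plays E at [Lo] → Omar plays e at [Lo-E] → Pia plays U at [Lo-E-e] → (1, 5)
vs SqW: Omar plays Lo → Pia plays S at [Lo] → (3, 5)
vs SqU: Omar plays Lo → Pia plays S at [Lo] → (3, 5)
vs SsW: Omar plays Lo → Pia plays S at [Lo] → (3, 5)
vs SsU: Omar plays Lo → Pia plays S at [Lo] → (3, 5)

(2,6) (1,5) (2,6) (1,5) (3,5) (3,5) (3,5) (3,5)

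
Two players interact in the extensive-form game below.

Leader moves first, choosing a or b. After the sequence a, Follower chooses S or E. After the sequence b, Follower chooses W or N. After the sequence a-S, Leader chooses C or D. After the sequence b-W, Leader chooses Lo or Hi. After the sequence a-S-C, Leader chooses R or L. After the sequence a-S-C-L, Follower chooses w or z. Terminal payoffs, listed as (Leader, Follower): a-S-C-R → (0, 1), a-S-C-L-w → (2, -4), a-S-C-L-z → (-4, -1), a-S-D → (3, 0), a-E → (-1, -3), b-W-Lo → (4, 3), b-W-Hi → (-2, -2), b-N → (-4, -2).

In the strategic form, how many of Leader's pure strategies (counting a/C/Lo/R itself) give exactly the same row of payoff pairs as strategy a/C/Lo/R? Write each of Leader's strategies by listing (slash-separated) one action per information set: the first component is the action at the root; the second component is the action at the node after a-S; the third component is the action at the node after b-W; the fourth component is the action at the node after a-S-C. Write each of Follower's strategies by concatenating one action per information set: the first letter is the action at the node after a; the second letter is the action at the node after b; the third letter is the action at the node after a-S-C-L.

2

Row for a/C/Lo/R (columns SWw, SWz, SNw, SNz, EWw, EWz, ENw, ENz): (0,1) (0,1) (0,1) (0,1) (-1,-3) (-1,-3) (-1,-3) (-1,-3).
Under a/C/Lo/R, Leader's choice at the node after b-W can never be reached regardless of what Follower does, so varying those choices leaves every outcome unchanged.
Holding the reachable choices fixed and varying the unreachable one freely already gives 2 equivalent strategies.
No other strategy reproduces this row, so those 2 are the full class: a/C/Lo/R, a/C/Hi/R.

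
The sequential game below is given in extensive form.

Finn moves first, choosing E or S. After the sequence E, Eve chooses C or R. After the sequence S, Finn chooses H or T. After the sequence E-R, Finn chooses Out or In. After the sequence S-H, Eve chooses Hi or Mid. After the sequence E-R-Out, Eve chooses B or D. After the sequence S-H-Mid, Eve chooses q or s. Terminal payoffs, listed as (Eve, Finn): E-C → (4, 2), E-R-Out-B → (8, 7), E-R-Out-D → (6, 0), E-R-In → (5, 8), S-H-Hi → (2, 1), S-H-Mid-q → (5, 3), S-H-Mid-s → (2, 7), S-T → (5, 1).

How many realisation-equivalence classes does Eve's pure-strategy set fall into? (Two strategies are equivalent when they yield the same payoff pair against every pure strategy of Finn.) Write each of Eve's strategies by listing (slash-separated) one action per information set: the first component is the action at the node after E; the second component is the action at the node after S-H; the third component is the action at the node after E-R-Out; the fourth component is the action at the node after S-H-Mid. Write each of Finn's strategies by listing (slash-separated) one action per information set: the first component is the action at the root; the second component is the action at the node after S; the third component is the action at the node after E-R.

9

Eve has 16 pure strategies: C/Hi/B/q, C/Hi/B/s, C/Hi/D/q, C/Hi/D/s, C/Mid/B/q, C/Mid/B/s, C/Mid/D/q, C/Mid/D/s, R/Hi/B/q, R/Hi/B/s, R/Hi/D/q, R/Hi/D/s, R/Mid/B/q, R/Mid/B/s, R/Mid/D/q, R/Mid/D/s. Columns: E/H/Out, E/H/In, E/T/Out, E/T/In, S/H/Out, S/H/In, S/T/Out, S/T/In.
{C/Hi/B/q, C/Hi/B/s, C/Hi/D/q, C/Hi/D/s} → row (4,2) (4,2) (4,2) (4,2) (2,1) (2,1) (5,1) (5,1)
{C/Mid/B/q, C/Mid/D/q} → row (4,2) (4,2) (4,2) (4,2) (5,3) (5,3) (5,1) (5,1)
{C/Mid/B/s, C/Mid/D/s} → row (4,2) (4,2) (4,2) (4,2) (2,7) (2,7) (5,1) (5,1)
{R/Hi/B/q, R/Hi/B/s} → row (8,7) (5,8) (8,7) (5,8) (2,1) (2,1) (5,1) (5,1)
{R/Hi/D/q, R/Hi/D/s} → row (6,0) (5,8) (6,0) (5,8) (2,1) (2,1) (5,1) (5,1)
{R/Mid/B/q} → row (8,7) (5,8) (8,7) (5,8) (5,3) (5,3) (5,1) (5,1)
{R/Mid/B/s} → row (8,7) (5,8) (8,7) (5,8) (2,7) (2,7) (5,1) (5,1)
{R/Mid/D/q} → row (6,0) (5,8) (6,0) (5,8) (5,3) (5,3) (5,1) (5,1)
{R/Mid/D/s} → row (6,0) (5,8) (6,0) (5,8) (2,7) (2,7) (5,1) (5,1)
That's 9 distinct rows out of 16 strategies.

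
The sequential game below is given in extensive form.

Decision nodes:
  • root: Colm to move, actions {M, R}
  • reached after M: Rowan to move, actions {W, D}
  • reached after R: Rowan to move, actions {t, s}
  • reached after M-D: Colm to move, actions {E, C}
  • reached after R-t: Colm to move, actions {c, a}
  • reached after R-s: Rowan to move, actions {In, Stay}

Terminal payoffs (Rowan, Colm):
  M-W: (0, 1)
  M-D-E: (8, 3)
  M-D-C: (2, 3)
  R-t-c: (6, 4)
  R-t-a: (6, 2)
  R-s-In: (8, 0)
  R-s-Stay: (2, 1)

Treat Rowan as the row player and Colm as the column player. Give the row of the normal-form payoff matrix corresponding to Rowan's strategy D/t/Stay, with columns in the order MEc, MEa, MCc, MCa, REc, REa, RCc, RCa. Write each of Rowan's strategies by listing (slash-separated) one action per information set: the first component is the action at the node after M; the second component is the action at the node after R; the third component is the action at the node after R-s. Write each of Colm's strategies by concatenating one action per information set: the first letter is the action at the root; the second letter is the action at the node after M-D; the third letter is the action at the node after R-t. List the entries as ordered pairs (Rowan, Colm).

(8,3) (8,3) (2,3) (2,3) (6,4) (6,2) (6,4) (6,2)

vs MEc: Colm plays M → Rowan plays D at [M] → Colm plays E at [M-D] → (8, 3)
vs MEa: Colm plays M → Rowan plays D at [M] → Colm plays E at [M-D] → (8, 3)
vs MCc: Colm plays M → Rowan plays D at [M] → Colm plays C at [M-D] → (2, 3)
vs MCa: Colm plays M → Rowan plays D at [M] → Colm plays C at [M-D] → (2, 3)
vs REc: Colm plays R → Rowan plays t at [R] → Colm plays c at [R-t] → (6, 4)
vs REa: Colm plays R → Rowan plays t at [R] → Colm plays a at [R-t] → (6, 2)
vs RCc: Colm plays R → Rowan plays t at [R] → Colm plays c at [R-t] → (6, 4)
vs RCa: Colm plays R → Rowan plays t at [R] → Colm plays a at [R-t] → (6, 2)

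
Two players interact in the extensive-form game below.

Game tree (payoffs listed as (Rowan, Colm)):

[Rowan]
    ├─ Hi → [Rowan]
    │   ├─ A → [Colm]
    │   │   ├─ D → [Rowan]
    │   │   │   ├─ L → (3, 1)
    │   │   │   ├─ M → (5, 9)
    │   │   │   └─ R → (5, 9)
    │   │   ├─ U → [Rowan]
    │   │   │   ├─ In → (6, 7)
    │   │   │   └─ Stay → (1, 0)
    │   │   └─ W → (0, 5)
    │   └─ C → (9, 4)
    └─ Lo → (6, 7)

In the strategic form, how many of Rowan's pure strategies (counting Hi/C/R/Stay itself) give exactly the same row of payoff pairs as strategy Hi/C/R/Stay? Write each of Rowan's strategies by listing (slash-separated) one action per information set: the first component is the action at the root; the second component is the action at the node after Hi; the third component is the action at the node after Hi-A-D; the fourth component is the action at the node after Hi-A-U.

6

Row for Hi/C/R/Stay (columns D, U, W): (9,4) (9,4) (9,4).
Under Hi/C/R/Stay, Rowan's choice at the node after Hi-A-D and at the node after Hi-A-U can never be reached regardless of what Colm does, so varying those choices leaves every outcome unchanged.
Holding the reachable choices fixed and varying the unreachable ones freely already gives 3 × 2 = 6 equivalent strategies.
No other strategy reproduces this row, so those 6 are the full class: Hi/C/L/In, Hi/C/L/Stay, Hi/C/M/In, Hi/C/M/Stay, Hi/C/R/In, Hi/C/R/Stay.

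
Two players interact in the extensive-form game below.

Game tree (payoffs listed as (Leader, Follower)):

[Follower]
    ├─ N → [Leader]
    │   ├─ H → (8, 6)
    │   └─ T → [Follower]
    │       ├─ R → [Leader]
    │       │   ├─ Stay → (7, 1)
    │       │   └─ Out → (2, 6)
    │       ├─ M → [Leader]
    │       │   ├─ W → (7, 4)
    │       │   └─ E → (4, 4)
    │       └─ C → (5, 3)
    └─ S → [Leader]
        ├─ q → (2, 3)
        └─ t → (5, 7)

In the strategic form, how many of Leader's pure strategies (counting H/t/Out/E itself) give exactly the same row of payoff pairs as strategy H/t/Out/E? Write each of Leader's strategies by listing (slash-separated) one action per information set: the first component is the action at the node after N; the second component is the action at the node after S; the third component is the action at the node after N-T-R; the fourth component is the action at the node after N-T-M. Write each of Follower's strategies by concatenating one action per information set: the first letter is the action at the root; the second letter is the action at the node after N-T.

Row for H/t/Out/E (columns NR, NM, NC, SR, SM, SC): (8,6) (8,6) (8,6) (5,7) (5,7) (5,7).
Under H/t/Out/E, Leader's choice at the node after N-T-R and at the node after N-T-M can never be reached regardless of what Follower does, so varying those choices leaves every outcome unchanged.
Holding the reachable choices fixed and varying the unreachable ones freely already gives 2 × 2 = 4 equivalent strategies.
No other strategy reproduces this row, so those 4 are the full class: H/t/Stay/W, H/t/Stay/E, H/t/Out/W, H/t/Out/E.

4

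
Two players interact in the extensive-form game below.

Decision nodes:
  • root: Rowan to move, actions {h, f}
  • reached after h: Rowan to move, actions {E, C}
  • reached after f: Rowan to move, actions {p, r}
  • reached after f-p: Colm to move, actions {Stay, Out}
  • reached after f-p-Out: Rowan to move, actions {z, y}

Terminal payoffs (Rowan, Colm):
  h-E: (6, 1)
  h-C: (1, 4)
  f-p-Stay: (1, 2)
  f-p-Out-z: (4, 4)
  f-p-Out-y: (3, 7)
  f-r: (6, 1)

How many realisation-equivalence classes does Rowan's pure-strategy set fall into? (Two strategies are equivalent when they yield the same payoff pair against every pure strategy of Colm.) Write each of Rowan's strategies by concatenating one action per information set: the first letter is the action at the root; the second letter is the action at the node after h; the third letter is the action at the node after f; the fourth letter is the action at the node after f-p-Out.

4

Rowan has 16 pure strategies: hEpz, hEpy, hErz, hEry, hCpz, hCpy, hCrz, hCry, fEpz, fEpy, fErz, fEry, fCpz, fCpy, fCrz, fCry. Columns: Stay, Out.
{hEpz, hEpy, hErz, hEry, fErz, fEry, fCrz, fCry} → row (6,1) (6,1)
{hCpz, hCpy, hCrz, hCry} → row (1,4) (1,4)
{fEpz, fCpz} → row (1,2) (4,4)
{fEpy, fCpy} → row (1,2) (3,7)
That's 4 distinct rows out of 16 strategies.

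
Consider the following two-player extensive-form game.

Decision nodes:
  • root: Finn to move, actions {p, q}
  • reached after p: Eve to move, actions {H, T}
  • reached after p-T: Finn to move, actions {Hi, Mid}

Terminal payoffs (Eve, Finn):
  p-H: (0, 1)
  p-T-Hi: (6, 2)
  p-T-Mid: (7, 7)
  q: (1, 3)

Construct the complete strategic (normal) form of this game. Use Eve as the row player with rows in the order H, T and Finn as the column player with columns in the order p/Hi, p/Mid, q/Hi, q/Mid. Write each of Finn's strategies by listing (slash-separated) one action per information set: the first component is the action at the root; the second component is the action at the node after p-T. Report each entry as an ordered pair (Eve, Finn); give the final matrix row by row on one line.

Row H: p/Hi→(0,1), p/Mid→(0,1), q/Hi→(1,3), q/Mid→(1,3)
Row T: p/Hi→(6,2), p/Mid→(7,7), q/Hi→(1,3), q/Mid→(1,3)

H: (0,1) (0,1) (1,3) (1,3) | T: (6,2) (7,7) (1,3) (1,3)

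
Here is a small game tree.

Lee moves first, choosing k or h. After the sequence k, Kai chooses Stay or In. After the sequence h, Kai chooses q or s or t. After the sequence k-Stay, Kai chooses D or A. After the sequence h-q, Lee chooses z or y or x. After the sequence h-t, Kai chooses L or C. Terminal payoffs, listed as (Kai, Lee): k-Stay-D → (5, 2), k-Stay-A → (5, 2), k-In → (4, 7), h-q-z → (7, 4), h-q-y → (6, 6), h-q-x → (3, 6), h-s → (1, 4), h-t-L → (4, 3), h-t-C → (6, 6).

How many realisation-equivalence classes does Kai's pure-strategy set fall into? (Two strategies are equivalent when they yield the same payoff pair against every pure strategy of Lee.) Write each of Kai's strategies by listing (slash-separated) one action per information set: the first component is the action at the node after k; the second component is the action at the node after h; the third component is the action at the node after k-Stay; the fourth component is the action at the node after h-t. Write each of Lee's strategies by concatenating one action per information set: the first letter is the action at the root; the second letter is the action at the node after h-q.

Kai has 24 pure strategies: Stay/q/D/L, Stay/q/D/C, Stay/q/A/L, Stay/q/A/C, Stay/s/D/L, Stay/s/D/C, Stay/s/A/L, Stay/s/A/C, Stay/t/D/L, Stay/t/D/C, Stay/t/A/L, Stay/t/A/C, In/q/D/L, In/q/D/C, In/q/A/L, In/q/A/C, In/s/D/L, In/s/D/C, In/s/A/L, In/s/A/C, In/t/D/L, In/t/D/C, In/t/A/L, In/t/A/C. Columns: kz, ky, kx, hz, hy, hx.
{Stay/q/D/L, Stay/q/D/C, Stay/q/A/L, Stay/q/A/C} → row (5,2) (5,2) (5,2) (7,4) (6,6) (3,6)
{Stay/s/D/L, Stay/s/D/C, Stay/s/A/L, Stay/s/A/C} → row (5,2) (5,2) (5,2) (1,4) (1,4) (1,4)
{Stay/t/D/L, Stay/t/A/L} → row (5,2) (5,2) (5,2) (4,3) (4,3) (4,3)
{Stay/t/D/C, Stay/t/A/C} → row (5,2) (5,2) (5,2) (6,6) (6,6) (6,6)
{In/q/D/L, In/q/D/C, In/q/A/L, In/q/A/C} → row (4,7) (4,7) (4,7) (7,4) (6,6) (3,6)
{In/s/D/L, In/s/D/C, In/s/A/L, In/s/A/C} → row (4,7) (4,7) (4,7) (1,4) (1,4) (1,4)
{In/t/D/L, In/t/A/L} → row (4,7) (4,7) (4,7) (4,3) (4,3) (4,3)
{In/t/D/C, In/t/A/C} → row (4,7) (4,7) (4,7) (6,6) (6,6) (6,6)
That's 8 distinct rows out of 24 strategies.

8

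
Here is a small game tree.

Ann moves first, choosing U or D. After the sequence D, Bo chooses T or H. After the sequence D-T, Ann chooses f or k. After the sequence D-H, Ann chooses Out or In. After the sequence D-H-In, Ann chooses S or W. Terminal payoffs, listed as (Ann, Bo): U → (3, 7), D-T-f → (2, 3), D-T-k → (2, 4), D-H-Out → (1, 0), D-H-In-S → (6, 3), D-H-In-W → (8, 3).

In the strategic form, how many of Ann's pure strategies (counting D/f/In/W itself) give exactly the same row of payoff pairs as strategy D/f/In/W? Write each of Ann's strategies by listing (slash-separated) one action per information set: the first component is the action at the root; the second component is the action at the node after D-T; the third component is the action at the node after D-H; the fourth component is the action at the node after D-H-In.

Row for D/f/In/W (columns T, H): (2,3) (8,3).
Every one of Ann's information sets is on the play path for some reply by Bo when Ann follows D/f/In/W.
Changing the action at any of them therefore changes at least one column, so only D/f/In/W itself gives this row.

1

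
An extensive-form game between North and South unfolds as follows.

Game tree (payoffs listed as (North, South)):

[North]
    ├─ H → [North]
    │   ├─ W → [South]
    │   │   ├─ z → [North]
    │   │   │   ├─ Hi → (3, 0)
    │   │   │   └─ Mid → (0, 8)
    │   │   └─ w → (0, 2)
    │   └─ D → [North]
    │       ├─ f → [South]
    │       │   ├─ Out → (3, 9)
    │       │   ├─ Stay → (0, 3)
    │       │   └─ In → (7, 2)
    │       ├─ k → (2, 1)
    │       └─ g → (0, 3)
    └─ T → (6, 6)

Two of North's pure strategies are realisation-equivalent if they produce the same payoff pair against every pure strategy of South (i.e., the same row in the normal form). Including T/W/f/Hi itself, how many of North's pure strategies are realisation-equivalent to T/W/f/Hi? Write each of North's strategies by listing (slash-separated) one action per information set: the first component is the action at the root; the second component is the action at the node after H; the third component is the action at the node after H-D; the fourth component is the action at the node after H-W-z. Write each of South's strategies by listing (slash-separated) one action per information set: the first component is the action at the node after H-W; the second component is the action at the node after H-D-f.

Row for T/W/f/Hi (columns z/Out, z/Stay, z/In, w/Out, w/Stay, w/In): (6,6) (6,6) (6,6) (6,6) (6,6) (6,6).
Under T/W/f/Hi, North's choice at the node after H and at the node after H-D and at the node after H-W-z can never be reached regardless of what South does, so varying those choices leaves every outcome unchanged.
Holding the reachable choices fixed and varying the unreachable ones freely already gives 2 × 3 × 2 = 12 equivalent strategies.
No other strategy reproduces this row, so those 12 are the full class: T/W/f/Hi, T/W/f/Mid, T/W/k/Hi, T/W/k/Mid, T/W/g/Hi, T/W/g/Mid, T/D/f/Hi, T/D/f/Mid, T/D/k/Hi, T/D/k/Mid, T/D/g/Hi, T/D/g/Mid.

12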